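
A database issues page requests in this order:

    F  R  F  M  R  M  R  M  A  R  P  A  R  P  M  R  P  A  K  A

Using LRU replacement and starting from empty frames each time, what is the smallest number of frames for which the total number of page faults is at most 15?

2

f=1: 20 faults
f=2: 15 faults
f=3: 8 faults
f=4: 6 faults
f=5: 6 faults
f=6: 6 faults
Smallest f with faults ≤ 15 is 2.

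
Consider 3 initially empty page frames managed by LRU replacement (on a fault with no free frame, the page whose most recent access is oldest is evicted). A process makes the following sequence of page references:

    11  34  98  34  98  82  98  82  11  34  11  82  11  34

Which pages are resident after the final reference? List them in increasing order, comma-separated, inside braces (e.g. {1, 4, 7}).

11 → miss, frames (11)
34 → miss, frames (11 34)
98 → miss, frames (11 34 98)
34 → hit
98 → hit
82 → miss, evict 11, frames (34 98 82)
98 → hit
82 → hit
11 → miss, evict 34, frames (98 82 11)
34 → miss, evict 98, frames (82 11 34)
11 → hit
82 → hit
11 → hit
34 → hit

{11, 34, 82}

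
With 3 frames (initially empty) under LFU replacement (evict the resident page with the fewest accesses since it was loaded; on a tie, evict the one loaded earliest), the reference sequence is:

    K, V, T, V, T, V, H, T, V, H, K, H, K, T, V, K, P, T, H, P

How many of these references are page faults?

10

K → miss, frames (K)
V → miss, frames (K V)
T → miss, frames (K V T)
V → hit
T → hit
V → hit
H → miss, evict K, frames (V T H)
T → hit
V → hit
H → hit
K → miss, evict H, frames (V T K)
H → miss, evict K, frames (V T H)
K → miss, evict H, frames (V T K)
T → hit
V → hit
K → hit
P → miss, evict K, frames (V T P)
T → hit
H → miss, evict P, frames (V T H)
P → miss, evict H, frames (V T P)
Page faults: 10.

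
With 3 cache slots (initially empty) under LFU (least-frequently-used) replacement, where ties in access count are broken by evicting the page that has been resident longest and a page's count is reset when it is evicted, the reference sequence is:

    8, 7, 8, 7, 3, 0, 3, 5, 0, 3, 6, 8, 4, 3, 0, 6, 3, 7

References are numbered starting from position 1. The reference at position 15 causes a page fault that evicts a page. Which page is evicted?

3

pos 1: 8 -> fault, frames {8}
pos 2: 7 -> fault, frames {8,7}
pos 3: 8 -> hit
pos 4: 7 -> hit
pos 5: 3 -> fault, frames {8,7,3}
pos 6: 0 -> fault, evict 3, frames {8,7,0}
pos 7: 3 -> fault, evict 0, frames {8,7,3}
pos 8: 5 -> fault, evict 3, frames {8,7,5}
pos 9: 0 -> fault, evict 5, frames {8,7,0}
pos 10: 3 -> fault, evict 0, frames {8,7,3}
pos 11: 6 -> fault, evict 3, frames {8,7,6}
pos 12: 8 -> hit
pos 13: 4 -> fault, evict 6, frames {8,7,4}
pos 14: 3 -> fault, evict 4, frames {8,7,3}
pos 15: 0 -> fault, evict 3, frames {8,7,0}
At position 15, page 3 is evicted.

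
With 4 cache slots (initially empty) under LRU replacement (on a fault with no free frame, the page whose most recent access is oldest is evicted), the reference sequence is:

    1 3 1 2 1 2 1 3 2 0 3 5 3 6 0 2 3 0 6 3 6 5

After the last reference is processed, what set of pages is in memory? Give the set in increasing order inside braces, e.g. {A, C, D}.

1: miss, frames [1]
3: miss, frames [1, 3]
1: hit
2: miss, frames [3, 1, 2]
1: hit
2: hit
1: hit
3: hit
2: hit
0: miss, frames [1, 3, 2, 0]
3: hit
5: miss, evict 1, frames [2, 0, 3, 5]
3: hit
6: miss, evict 2, frames [0, 5, 3, 6]
0: hit
2: miss, evict 5, frames [3, 6, 0, 2]
3: hit
0: hit
6: hit
3: hit
6: hit
5: miss, evict 2, frames [0, 3, 6, 5]

{0, 3, 5, 6}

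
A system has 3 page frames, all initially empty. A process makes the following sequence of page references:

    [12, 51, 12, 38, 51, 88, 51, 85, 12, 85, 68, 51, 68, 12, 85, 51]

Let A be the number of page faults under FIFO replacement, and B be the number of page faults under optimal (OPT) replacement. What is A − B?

Under FIFO: F F . F . F . F F . F F . . F . → 9 faults.
Under OPT: F F . F . F . F . . F . . . F . → 7 faults.
A − B = 9 − 7 = 2.

2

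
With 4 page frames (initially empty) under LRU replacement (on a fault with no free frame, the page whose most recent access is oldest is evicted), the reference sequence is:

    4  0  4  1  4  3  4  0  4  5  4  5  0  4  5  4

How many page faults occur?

4 → miss, frames [4]
0 → miss, frames [4, 0]
4 → hit
1 → miss, frames [0, 4, 1]
4 → hit
3 → miss, frames [0, 1, 4, 3]
4 → hit
0 → hit
4 → hit
5 → miss, evict 1, frames [3, 0, 4, 5]
4 → hit
5 → hit
0 → hit
4 → hit
5 → hit
4 → hit
Page faults: 5.

5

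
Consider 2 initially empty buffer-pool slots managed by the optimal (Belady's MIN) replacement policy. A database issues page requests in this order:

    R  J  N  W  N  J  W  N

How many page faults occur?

6

R → miss, frames (R)
J → miss, frames (R J)
N → miss, evict R, frames (J N)
W → miss, evict J, frames (N W)
N → hit
J → miss, evict N, frames (W J)
W → hit
N → miss, evict J, frames (W N)
Page faults: 6.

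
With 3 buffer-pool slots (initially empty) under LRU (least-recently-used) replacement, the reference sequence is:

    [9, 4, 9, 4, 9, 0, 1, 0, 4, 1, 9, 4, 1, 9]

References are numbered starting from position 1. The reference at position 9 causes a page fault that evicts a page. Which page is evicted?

pos 1: 9 → fault, frames [9]
pos 2: 4 → fault, frames [9, 4]
pos 3: 9 → hit
pos 4: 4 → hit
pos 5: 9 → hit
pos 6: 0 → fault, frames [4, 9, 0]
pos 7: 1 → fault, evict 4, frames [9, 0, 1]
pos 8: 0 → hit
pos 9: 4 → fault, evict 9, frames [1, 0, 4]
At position 9, page 9 is evicted.

9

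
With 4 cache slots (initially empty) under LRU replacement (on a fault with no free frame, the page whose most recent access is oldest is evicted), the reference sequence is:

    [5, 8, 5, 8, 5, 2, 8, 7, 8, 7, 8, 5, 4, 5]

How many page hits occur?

9

5: miss, frames (5)
8: miss, frames (5 8)
5: hit
8: hit
5: hit
2: miss, frames (8 5 2)
8: hit
7: miss, frames (5 2 8 7)
8: hit
7: hit
8: hit
5: hit
4: miss, evict 2, frames (7 8 5 4)
5: hit
Hits: 9.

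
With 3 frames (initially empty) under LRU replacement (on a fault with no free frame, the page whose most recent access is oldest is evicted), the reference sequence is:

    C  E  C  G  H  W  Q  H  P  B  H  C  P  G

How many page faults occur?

C -> fault, frames (C)
E -> fault, frames (C E)
C -> hit
G -> fault, frames (E C G)
H -> fault, evict E, frames (C G H)
W -> fault, evict C, frames (G H W)
Q -> fault, evict G, frames (H W Q)
H -> hit
P -> fault, evict W, frames (Q H P)
B -> fault, evict Q, frames (H P B)
H -> hit
C -> fault, evict P, frames (B H C)
P -> fault, evict B, frames (H C P)
G -> fault, evict H, frames (C P G)
Page faults: 11.

11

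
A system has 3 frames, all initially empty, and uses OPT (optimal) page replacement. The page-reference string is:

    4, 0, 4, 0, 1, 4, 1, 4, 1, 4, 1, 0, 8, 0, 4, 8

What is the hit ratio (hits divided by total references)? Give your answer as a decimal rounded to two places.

0.75

4: miss, frames (4)
0: miss, frames (4 0)
4: hit
0: hit
1: miss, frames (4 0 1)
4: hit
1: hit
4: hit
1: hit
4: hit
1: hit
0: hit
8: miss, evict 1, frames (4 0 8)
0: hit
4: hit
8: hit
Hits: 12 of 16 references → 12/16 = 0.7500.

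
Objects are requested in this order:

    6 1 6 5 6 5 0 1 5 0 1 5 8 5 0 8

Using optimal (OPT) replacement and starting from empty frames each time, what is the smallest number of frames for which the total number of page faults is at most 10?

2

f=1: 16 faults
f=2: 9 faults
f=3: 5 faults
f=4: 5 faults
f=5: 5 faults
Smallest f with faults ≤ 10 is 2.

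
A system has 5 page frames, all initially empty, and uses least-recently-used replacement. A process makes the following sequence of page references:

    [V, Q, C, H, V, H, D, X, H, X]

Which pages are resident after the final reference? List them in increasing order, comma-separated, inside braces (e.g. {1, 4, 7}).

{C, D, H, V, X}

V -> fault, frames [V]
Q -> fault, frames [V, Q]
C -> fault, frames [V, Q, C]
H -> fault, frames [V, Q, C, H]
V -> hit
H -> hit
D -> fault, frames [Q, C, V, H, D]
X -> fault, evict Q, frames [C, V, H, D, X]
H -> hit
X -> hit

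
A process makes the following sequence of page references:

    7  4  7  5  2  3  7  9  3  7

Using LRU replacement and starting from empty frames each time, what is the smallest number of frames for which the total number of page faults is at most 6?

4

f=1: 10 faults
f=2: 9 faults
f=3: 7 faults
f=4: 6 faults
f=5: 6 faults
f=6: 6 faults
Smallest f with faults ≤ 6 is 4.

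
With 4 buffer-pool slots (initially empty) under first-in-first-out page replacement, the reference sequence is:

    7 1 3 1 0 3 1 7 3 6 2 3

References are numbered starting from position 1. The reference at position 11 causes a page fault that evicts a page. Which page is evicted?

pos 1: 7 -> fault, frames (7)
pos 2: 1 -> fault, frames (7 1)
pos 3: 3 -> fault, frames (7 1 3)
pos 4: 1 -> hit
pos 5: 0 -> fault, frames (7 1 3 0)
pos 6: 3 -> hit
pos 7: 1 -> hit
pos 8: 7 -> hit
pos 9: 3 -> hit
pos 10: 6 -> fault, evict 7, frames (1 3 0 6)
pos 11: 2 -> fault, evict 1, frames (3 0 6 2)
At position 11, page 1 is evicted.

1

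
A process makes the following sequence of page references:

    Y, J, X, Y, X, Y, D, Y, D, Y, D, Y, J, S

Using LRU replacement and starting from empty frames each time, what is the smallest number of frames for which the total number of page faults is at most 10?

f=1: 14 faults
f=2: 7 faults
f=3: 6 faults
f=4: 5 faults
f=5: 5 faults
Smallest f with faults ≤ 10 is 2.

2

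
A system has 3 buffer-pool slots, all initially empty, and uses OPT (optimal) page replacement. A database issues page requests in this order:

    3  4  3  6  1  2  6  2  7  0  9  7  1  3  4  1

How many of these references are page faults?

10

3: miss, frames {3}
4: miss, frames {3,4}
3: hit
6: miss, frames {3,4,6}
1: miss, evict 4, frames {3,6,1}
2: miss, evict 3, frames {6,1,2}
6: hit
2: hit
7: miss, evict 2, frames {6,1,7}
0: miss, evict 6, frames {1,7,0}
9: miss, evict 0, frames {1,7,9}
7: hit
1: hit
3: miss, evict 9, frames {1,7,3}
4: miss, evict 3, frames {1,7,4}
1: hit
Page faults: 10.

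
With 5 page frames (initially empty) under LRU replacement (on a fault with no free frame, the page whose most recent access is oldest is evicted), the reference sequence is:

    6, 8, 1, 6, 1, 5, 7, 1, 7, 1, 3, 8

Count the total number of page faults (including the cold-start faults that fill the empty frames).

7

6 -> fault, frames [6]
8 -> fault, frames [6, 8]
1 -> fault, frames [6, 8, 1]
6 -> hit
1 -> hit
5 -> fault, frames [8, 6, 1, 5]
7 -> fault, frames [8, 6, 1, 5, 7]
1 -> hit
7 -> hit
1 -> hit
3 -> fault, evict 8, frames [6, 5, 7, 1, 3]
8 -> fault, evict 6, frames [5, 7, 1, 3, 8]
Page faults: 7.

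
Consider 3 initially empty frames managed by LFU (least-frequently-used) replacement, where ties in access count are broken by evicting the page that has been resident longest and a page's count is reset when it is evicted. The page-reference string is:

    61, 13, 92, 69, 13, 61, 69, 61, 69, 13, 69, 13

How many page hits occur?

7

61 -> fault, frames [61]
13 -> fault, frames [61, 13]
92 -> fault, frames [61, 13, 92]
69 -> fault, evict 61, frames [13, 92, 69]
13 -> hit
61 -> fault, evict 92, frames [13, 69, 61]
69 -> hit
61 -> hit
69 -> hit
13 -> hit
69 -> hit
13 -> hit
Hits: 7.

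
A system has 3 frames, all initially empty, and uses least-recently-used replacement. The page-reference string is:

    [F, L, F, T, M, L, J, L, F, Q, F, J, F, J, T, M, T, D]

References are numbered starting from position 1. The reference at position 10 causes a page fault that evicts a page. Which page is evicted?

J

pos 1: F → fault, frames {F}
pos 2: L → fault, frames {F,L}
pos 3: F → hit
pos 4: T → fault, frames {L,F,T}
pos 5: M → fault, evict L, frames {F,T,M}
pos 6: L → fault, evict F, frames {T,M,L}
pos 7: J → fault, evict T, frames {M,L,J}
pos 8: L → hit
pos 9: F → fault, evict M, frames {J,L,F}
pos 10: Q → fault, evict J, frames {L,F,Q}
At position 10, page J is evicted.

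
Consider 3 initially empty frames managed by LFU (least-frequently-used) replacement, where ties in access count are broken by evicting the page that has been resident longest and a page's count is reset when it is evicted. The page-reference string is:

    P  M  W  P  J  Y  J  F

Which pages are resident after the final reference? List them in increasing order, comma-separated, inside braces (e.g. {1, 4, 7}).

P: miss, frames {P}
M: miss, frames {P,M}
W: miss, frames {P,M,W}
P: hit
J: miss, evict M, frames {P,W,J}
Y: miss, evict W, frames {P,J,Y}
J: hit
F: miss, evict Y, frames {P,J,F}

{F, J, P}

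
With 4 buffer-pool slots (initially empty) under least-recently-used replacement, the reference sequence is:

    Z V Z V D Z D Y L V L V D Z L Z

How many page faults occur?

Z -> fault, frames {Z}
V -> fault, frames {Z,V}
Z -> hit
V -> hit
D -> fault, frames {Z,V,D}
Z -> hit
D -> hit
Y -> fault, frames {V,Z,D,Y}
L -> fault, evict V, frames {Z,D,Y,L}
V -> fault, evict Z, frames {D,Y,L,V}
L -> hit
V -> hit
D -> hit
Z -> fault, evict Y, frames {L,V,D,Z}
L -> hit
Z -> hit
Page faults: 7.

7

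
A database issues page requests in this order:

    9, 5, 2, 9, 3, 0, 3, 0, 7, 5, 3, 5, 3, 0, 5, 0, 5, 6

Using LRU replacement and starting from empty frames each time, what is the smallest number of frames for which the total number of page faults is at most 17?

2

f=1: 18 faults
f=2: 12 faults
f=3: 10 faults
f=4: 8 faults
f=5: 8 faults
f=6: 7 faults
f=7: 7 faults
Smallest f with faults ≤ 17 is 2.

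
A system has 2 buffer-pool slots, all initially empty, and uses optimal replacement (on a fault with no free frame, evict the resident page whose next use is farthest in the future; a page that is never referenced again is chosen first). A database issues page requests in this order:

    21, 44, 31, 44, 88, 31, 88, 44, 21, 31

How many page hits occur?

4

21 -> miss, frames (21)
44 -> miss, frames (21 44)
31 -> miss, evict 21, frames (44 31)
44 -> hit
88 -> miss, evict 44, frames (31 88)
31 -> hit
88 -> hit
44 -> miss, evict 88, frames (31 44)
21 -> miss, evict 44, frames (31 21)
31 -> hit
Hits: 4.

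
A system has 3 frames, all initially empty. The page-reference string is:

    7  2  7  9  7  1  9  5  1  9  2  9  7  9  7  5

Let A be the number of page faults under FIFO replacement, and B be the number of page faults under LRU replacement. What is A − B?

Under FIFO: F F . F . F . F . . F F F . . F → 9 faults.
Under LRU: F F . F . F . F . . F . F . . F → 8 faults.
A − B = 9 − 8 = 1.

1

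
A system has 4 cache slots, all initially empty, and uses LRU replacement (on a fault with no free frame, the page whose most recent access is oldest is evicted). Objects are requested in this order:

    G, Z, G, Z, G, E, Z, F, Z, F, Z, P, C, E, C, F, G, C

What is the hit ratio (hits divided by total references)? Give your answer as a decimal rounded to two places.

G → miss, frames {G}
Z → miss, frames {G,Z}
G → hit
Z → hit
G → hit
E → miss, frames {Z,G,E}
Z → hit
F → miss, frames {G,E,Z,F}
Z → hit
F → hit
Z → hit
P → miss, evict G, frames {E,F,Z,P}
C → miss, evict E, frames {F,Z,P,C}
E → miss, evict F, frames {Z,P,C,E}
C → hit
F → miss, evict Z, frames {P,E,C,F}
G → miss, evict P, frames {E,C,F,G}
C → hit
Hits: 9 of 18 references → 9/18 = 0.5000.

0.50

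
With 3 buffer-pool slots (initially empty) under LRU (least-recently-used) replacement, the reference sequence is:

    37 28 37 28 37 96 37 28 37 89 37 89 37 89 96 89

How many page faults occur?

37: fault, frames {37}
28: fault, frames {37,28}
37: hit
28: hit
37: hit
96: fault, frames {28,37,96}
37: hit
28: hit
37: hit
89: fault, evict 96, frames {28,37,89}
37: hit
89: hit
37: hit
89: hit
96: fault, evict 28, frames {37,89,96}
89: hit
Page faults: 5.

5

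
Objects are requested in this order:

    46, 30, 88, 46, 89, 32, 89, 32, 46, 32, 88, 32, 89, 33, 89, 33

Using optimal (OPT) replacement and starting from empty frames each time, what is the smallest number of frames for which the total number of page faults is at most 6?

f=1: 16 faults
f=2: 9 faults
f=3: 7 faults
f=4: 6 faults
f=5: 6 faults
f=6: 6 faults
Smallest f with faults ≤ 6 is 4.

4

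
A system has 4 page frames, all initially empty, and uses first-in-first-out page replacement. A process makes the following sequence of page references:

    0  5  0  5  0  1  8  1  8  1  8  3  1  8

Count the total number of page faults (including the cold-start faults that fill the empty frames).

5

0 -> fault, frames {0}
5 -> fault, frames {0,5}
0 -> hit
5 -> hit
0 -> hit
1 -> fault, frames {0,5,1}
8 -> fault, frames {0,5,1,8}
1 -> hit
8 -> hit
1 -> hit
8 -> hit
3 -> fault, evict 0, frames {5,1,8,3}
1 -> hit
8 -> hit
Page faults: 5.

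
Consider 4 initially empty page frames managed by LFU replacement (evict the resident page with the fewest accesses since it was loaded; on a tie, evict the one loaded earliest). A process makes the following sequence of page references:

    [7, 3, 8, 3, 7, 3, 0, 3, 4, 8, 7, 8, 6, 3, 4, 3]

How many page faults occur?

7 -> fault, frames (7)
3 -> fault, frames (7 3)
8 -> fault, frames (7 3 8)
3 -> hit
7 -> hit
3 -> hit
0 -> fault, frames (7 3 8 0)
3 -> hit
4 -> fault, evict 8, frames (7 3 0 4)
8 -> fault, evict 0, frames (7 3 4 8)
7 -> hit
8 -> hit
6 -> fault, evict 4, frames (7 3 8 6)
3 -> hit
4 -> fault, evict 6, frames (7 3 8 4)
3 -> hit
Page faults: 8.

8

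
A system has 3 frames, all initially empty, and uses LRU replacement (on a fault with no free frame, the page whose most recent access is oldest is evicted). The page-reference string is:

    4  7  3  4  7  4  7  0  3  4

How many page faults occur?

6

4 -> miss, frames (4)
7 -> miss, frames (4 7)
3 -> miss, frames (4 7 3)
4 -> hit
7 -> hit
4 -> hit
7 -> hit
0 -> miss, evict 3, frames (4 7 0)
3 -> miss, evict 4, frames (7 0 3)
4 -> miss, evict 7, frames (0 3 4)
Page faults: 6.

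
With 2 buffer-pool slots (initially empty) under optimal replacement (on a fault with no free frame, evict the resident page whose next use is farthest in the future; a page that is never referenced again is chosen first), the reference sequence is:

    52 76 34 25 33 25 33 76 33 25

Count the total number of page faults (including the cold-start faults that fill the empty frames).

7

52 -> miss, frames (52)
76 -> miss, frames (52 76)
34 -> miss, evict 52, frames (76 34)
25 -> miss, evict 34, frames (76 25)
33 -> miss, evict 76, frames (25 33)
25 -> hit
33 -> hit
76 -> miss, evict 25, frames (33 76)
33 -> hit
25 -> miss, evict 76, frames (33 25)
Page faults: 7.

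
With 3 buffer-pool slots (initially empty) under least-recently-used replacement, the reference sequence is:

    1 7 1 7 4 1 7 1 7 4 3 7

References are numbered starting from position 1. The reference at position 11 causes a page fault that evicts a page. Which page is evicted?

1

pos 1: 1 → fault, frames (1)
pos 2: 7 → fault, frames (1 7)
pos 3: 1 → hit
pos 4: 7 → hit
pos 5: 4 → fault, frames (1 7 4)
pos 6: 1 → hit
pos 7: 7 → hit
pos 8: 1 → hit
pos 9: 7 → hit
pos 10: 4 → hit
pos 11: 3 → fault, evict 1, frames (7 4 3)
At position 11, page 1 is evicted.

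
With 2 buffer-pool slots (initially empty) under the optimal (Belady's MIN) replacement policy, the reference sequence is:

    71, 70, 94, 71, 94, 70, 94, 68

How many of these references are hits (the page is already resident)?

3

71 → fault, frames (71)
70 → fault, frames (71 70)
94 → fault, evict 70, frames (71 94)
71 → hit
94 → hit
70 → fault, evict 71, frames (94 70)
94 → hit
68 → fault, evict 70, frames (94 68)
Hits: 3.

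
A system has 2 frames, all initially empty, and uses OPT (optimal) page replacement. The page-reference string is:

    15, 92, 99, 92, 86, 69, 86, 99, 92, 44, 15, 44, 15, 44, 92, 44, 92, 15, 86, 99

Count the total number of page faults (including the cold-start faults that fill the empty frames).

13

15 -> fault, frames [15]
92 -> fault, frames [15, 92]
99 -> fault, evict 15, frames [92, 99]
92 -> hit
86 -> fault, evict 92, frames [99, 86]
69 -> fault, evict 99, frames [86, 69]
86 -> hit
99 -> fault, evict 69, frames [86, 99]
92 -> fault, evict 99, frames [86, 92]
44 -> fault, evict 86, frames [92, 44]
15 -> fault, evict 92, frames [44, 15]
44 -> hit
15 -> hit
44 -> hit
92 -> fault, evict 15, frames [44, 92]
44 -> hit
92 -> hit
15 -> fault, evict 92, frames [44, 15]
86 -> fault, evict 15, frames [44, 86]
99 -> fault, evict 86, frames [44, 99]
Page faults: 13.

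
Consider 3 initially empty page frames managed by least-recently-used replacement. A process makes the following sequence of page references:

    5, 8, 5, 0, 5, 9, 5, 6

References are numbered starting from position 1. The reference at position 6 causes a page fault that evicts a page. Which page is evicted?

8

pos 1: 5 → fault, frames [5]
pos 2: 8 → fault, frames [5, 8]
pos 3: 5 → hit
pos 4: 0 → fault, frames [8, 5, 0]
pos 5: 5 → hit
pos 6: 9 → fault, evict 8, frames [0, 5, 9]
At position 6, page 8 is evicted.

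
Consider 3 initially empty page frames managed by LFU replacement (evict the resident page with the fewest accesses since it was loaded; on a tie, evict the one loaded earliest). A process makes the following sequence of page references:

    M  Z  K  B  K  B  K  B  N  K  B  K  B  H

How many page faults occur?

M: miss, frames [M]
Z: miss, frames [M, Z]
K: miss, frames [M, Z, K]
B: miss, evict M, frames [Z, K, B]
K: hit
B: hit
K: hit
B: hit
N: miss, evict Z, frames [K, B, N]
K: hit
B: hit
K: hit
B: hit
H: miss, evict N, frames [K, B, H]
Page faults: 6.

6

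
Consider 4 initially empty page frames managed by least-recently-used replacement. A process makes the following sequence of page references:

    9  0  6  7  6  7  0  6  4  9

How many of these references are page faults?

6

9 -> fault, frames (9)
0 -> fault, frames (9 0)
6 -> fault, frames (9 0 6)
7 -> fault, frames (9 0 6 7)
6 -> hit
7 -> hit
0 -> hit
6 -> hit
4 -> fault, evict 9, frames (7 0 6 4)
9 -> fault, evict 7, frames (0 6 4 9)
Page faults: 6.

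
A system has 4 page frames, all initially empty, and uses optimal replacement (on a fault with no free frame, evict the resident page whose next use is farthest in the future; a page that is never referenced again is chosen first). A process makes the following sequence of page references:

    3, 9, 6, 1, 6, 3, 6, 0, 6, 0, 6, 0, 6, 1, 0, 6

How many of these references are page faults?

5

3 → fault, frames (3)
9 → fault, frames (3 9)
6 → fault, frames (3 9 6)
1 → fault, frames (3 9 6 1)
6 → hit
3 → hit
6 → hit
0 → fault, evict 9, frames (3 6 1 0)
6 → hit
0 → hit
6 → hit
0 → hit
6 → hit
1 → hit
0 → hit
6 → hit
Page faults: 5.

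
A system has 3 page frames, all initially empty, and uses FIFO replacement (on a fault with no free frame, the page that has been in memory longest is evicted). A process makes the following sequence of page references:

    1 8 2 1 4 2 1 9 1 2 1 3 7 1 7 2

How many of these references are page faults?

11

1 -> miss, frames [1]
8 -> miss, frames [1, 8]
2 -> miss, frames [1, 8, 2]
1 -> hit
4 -> miss, evict 1, frames [8, 2, 4]
2 -> hit
1 -> miss, evict 8, frames [2, 4, 1]
9 -> miss, evict 2, frames [4, 1, 9]
1 -> hit
2 -> miss, evict 4, frames [1, 9, 2]
1 -> hit
3 -> miss, evict 1, frames [9, 2, 3]
7 -> miss, evict 9, frames [2, 3, 7]
1 -> miss, evict 2, frames [3, 7, 1]
7 -> hit
2 -> miss, evict 3, frames [7, 1, 2]
Page faults: 11.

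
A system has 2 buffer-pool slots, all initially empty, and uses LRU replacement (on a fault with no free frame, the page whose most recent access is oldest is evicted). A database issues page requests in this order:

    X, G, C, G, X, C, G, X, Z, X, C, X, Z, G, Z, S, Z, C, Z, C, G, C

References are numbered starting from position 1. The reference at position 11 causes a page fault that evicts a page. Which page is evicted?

pos 1: X -> miss, frames [X]
pos 2: G -> miss, frames [X, G]
pos 3: C -> miss, evict X, frames [G, C]
pos 4: G -> hit
pos 5: X -> miss, evict C, frames [G, X]
pos 6: C -> miss, evict G, frames [X, C]
pos 7: G -> miss, evict X, frames [C, G]
pos 8: X -> miss, evict C, frames [G, X]
pos 9: Z -> miss, evict G, frames [X, Z]
pos 10: X -> hit
pos 11: C -> miss, evict Z, frames [X, C]
At position 11, page Z is evicted.

Z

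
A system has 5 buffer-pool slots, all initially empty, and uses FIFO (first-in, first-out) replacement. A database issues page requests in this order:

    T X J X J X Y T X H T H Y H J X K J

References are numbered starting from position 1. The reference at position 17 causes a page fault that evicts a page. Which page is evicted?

T

pos 1: T: miss, frames (T)
pos 2: X: miss, frames (T X)
pos 3: J: miss, frames (T X J)
pos 4: X: hit
pos 5: J: hit
pos 6: X: hit
pos 7: Y: miss, frames (T X J Y)
pos 8: T: hit
pos 9: X: hit
pos 10: H: miss, frames (T X J Y H)
pos 11: T: hit
pos 12: H: hit
pos 13: Y: hit
pos 14: H: hit
pos 15: J: hit
pos 16: X: hit
pos 17: K: miss, evict T, frames (X J Y H K)
At position 17, page T is evicted.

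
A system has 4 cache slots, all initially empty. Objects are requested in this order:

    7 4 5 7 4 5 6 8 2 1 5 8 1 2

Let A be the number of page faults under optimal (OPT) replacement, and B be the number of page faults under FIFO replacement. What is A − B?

-1

Under OPT: F F F . . . F F F F . . . . → 7 faults.
Under FIFO: F F F . . . F F F F F . . . → 8 faults.
A − B = 7 − 8 = -1.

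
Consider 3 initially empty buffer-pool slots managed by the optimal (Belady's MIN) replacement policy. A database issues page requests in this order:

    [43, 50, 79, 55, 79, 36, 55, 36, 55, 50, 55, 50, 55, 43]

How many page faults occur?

6

43: fault, frames {43}
50: fault, frames {43,50}
79: fault, frames {43,50,79}
55: fault, evict 43, frames {50,79,55}
79: hit
36: fault, evict 79, frames {50,55,36}
55: hit
36: hit
55: hit
50: hit
55: hit
50: hit
55: hit
43: fault, evict 36, frames {50,55,43}
Page faults: 6.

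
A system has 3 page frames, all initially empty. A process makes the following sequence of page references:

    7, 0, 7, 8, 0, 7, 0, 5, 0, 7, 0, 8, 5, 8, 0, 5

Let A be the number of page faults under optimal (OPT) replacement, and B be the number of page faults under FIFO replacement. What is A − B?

Under OPT: F F . F . . . F . . . F . . . . → 5 faults.
Under FIFO: F F . F . . . F . F F F F . . . → 8 faults.
A − B = 5 − 8 = -3.

-3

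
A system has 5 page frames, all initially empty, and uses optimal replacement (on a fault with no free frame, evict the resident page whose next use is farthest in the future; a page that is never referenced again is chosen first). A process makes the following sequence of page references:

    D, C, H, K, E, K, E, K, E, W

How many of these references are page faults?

D → miss, frames {D}
C → miss, frames {D,C}
H → miss, frames {D,C,H}
K → miss, frames {D,C,H,K}
E → miss, frames {D,C,H,K,E}
K → hit
E → hit
K → hit
E → hit
W → miss, evict E, frames {D,C,H,K,W}
Page faults: 6.

6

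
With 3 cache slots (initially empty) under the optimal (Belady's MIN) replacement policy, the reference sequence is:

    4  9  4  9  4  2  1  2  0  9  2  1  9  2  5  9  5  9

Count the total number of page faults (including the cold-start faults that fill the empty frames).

7

4 → miss, frames [4]
9 → miss, frames [4, 9]
4 → hit
9 → hit
4 → hit
2 → miss, frames [4, 9, 2]
1 → miss, evict 4, frames [9, 2, 1]
2 → hit
0 → miss, evict 1, frames [9, 2, 0]
9 → hit
2 → hit
1 → miss, evict 0, frames [9, 2, 1]
9 → hit
2 → hit
5 → miss, evict 1, frames [9, 2, 5]
9 → hit
5 → hit
9 → hit
Page faults: 7.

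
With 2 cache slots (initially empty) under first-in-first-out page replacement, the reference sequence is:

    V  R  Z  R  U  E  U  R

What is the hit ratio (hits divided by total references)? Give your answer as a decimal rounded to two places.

V → miss, frames [V]
R → miss, frames [V, R]
Z → miss, evict V, frames [R, Z]
R → hit
U → miss, evict R, frames [Z, U]
E → miss, evict Z, frames [U, E]
U → hit
R → miss, evict U, frames [E, R]
Hits: 2 of 8 references → 2/8 = 0.2500.

0.25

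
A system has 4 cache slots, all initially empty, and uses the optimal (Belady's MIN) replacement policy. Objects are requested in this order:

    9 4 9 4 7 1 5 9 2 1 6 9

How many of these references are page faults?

7

9: miss, frames (9)
4: miss, frames (9 4)
9: hit
4: hit
7: miss, frames (9 4 7)
1: miss, frames (9 4 7 1)
5: miss, evict 7, frames (9 4 1 5)
9: hit
2: miss, evict 5, frames (9 4 1 2)
1: hit
6: miss, evict 2, frames (9 4 1 6)
9: hit
Page faults: 7.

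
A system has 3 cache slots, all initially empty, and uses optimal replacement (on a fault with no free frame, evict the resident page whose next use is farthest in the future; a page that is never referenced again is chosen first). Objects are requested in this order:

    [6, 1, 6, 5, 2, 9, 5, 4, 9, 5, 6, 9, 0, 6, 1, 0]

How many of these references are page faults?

6 → miss, frames {6}
1 → miss, frames {6,1}
6 → hit
5 → miss, frames {6,1,5}
2 → miss, evict 1, frames {6,5,2}
9 → miss, evict 2, frames {6,5,9}
5 → hit
4 → miss, evict 6, frames {5,9,4}
9 → hit
5 → hit
6 → miss, evict 4, frames {5,9,6}
9 → hit
0 → miss, evict 9, frames {5,6,0}
6 → hit
1 → miss, evict 6, frames {5,0,1}
0 → hit
Page faults: 9.

9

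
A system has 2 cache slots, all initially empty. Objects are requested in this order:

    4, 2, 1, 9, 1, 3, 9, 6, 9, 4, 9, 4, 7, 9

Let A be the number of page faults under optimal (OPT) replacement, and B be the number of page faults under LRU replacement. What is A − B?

-2

Under OPT: F F F F . F . F . F . . F . → 8 faults.
Under LRU: F F F F . F F F . F . . F F → 10 faults.
A − B = 8 − 10 = -2.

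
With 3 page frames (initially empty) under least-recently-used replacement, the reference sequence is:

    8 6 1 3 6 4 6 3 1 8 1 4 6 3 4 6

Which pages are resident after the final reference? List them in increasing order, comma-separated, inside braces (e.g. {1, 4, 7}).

{3, 4, 6}

8 → fault, frames {8}
6 → fault, frames {8,6}
1 → fault, frames {8,6,1}
3 → fault, evict 8, frames {6,1,3}
6 → hit
4 → fault, evict 1, frames {3,6,4}
6 → hit
3 → hit
1 → fault, evict 4, frames {6,3,1}
8 → fault, evict 6, frames {3,1,8}
1 → hit
4 → fault, evict 3, frames {8,1,4}
6 → fault, evict 8, frames {1,4,6}
3 → fault, evict 1, frames {4,6,3}
4 → hit
6 → hit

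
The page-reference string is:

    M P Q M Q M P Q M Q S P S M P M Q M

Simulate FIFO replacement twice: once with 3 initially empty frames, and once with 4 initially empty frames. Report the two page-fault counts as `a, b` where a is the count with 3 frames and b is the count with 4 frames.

3 frames: F F F . . . . . . . F . . F F . F . → 7 faults.
4 frames: F F F . . . . . . . F . . . . . . . → 4 faults.
4 < 7: adding a frame reduced faults, as is typical.

7, 4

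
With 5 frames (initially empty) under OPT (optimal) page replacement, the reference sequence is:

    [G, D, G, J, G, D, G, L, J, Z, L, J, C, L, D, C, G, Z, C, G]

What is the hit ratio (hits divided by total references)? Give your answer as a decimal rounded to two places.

0.70

G → fault, frames {G}
D → fault, frames {G,D}
G → hit
J → fault, frames {G,D,J}
G → hit
D → hit
G → hit
L → fault, frames {G,D,J,L}
J → hit
Z → fault, frames {G,D,J,L,Z}
L → hit
J → hit
C → fault, evict J, frames {G,D,L,Z,C}
L → hit
D → hit
C → hit
G → hit
Z → hit
C → hit
G → hit
Hits: 14 of 20 references → 14/20 = 0.7000.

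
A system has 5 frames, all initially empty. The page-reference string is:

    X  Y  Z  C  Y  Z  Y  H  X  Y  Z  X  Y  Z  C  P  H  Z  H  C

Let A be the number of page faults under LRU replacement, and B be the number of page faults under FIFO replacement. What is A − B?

1

Under LRU: F F F F . . . F . . . . . . . F F . . . → 7 faults.
Under FIFO: F F F F . . . F . . . . . . . F . . . . → 6 faults.
A − B = 7 − 6 = 1.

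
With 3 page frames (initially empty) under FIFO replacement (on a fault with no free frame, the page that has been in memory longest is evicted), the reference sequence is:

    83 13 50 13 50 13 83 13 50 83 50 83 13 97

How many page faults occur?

4

83 -> miss, frames {83}
13 -> miss, frames {83,13}
50 -> miss, frames {83,13,50}
13 -> hit
50 -> hit
13 -> hit
83 -> hit
13 -> hit
50 -> hit
83 -> hit
50 -> hit
83 -> hit
13 -> hit
97 -> miss, evict 83, frames {13,50,97}
Page faults: 4.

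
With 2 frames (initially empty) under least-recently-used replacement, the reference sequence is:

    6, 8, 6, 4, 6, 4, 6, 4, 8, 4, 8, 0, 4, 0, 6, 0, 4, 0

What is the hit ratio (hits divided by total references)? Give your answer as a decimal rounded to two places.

0.56

6 → fault, frames [6]
8 → fault, frames [6, 8]
6 → hit
4 → fault, evict 8, frames [6, 4]
6 → hit
4 → hit
6 → hit
4 → hit
8 → fault, evict 6, frames [4, 8]
4 → hit
8 → hit
0 → fault, evict 4, frames [8, 0]
4 → fault, evict 8, frames [0, 4]
0 → hit
6 → fault, evict 4, frames [0, 6]
0 → hit
4 → fault, evict 6, frames [0, 4]
0 → hit
Hits: 10 of 18 references → 10/18 = 0.5556.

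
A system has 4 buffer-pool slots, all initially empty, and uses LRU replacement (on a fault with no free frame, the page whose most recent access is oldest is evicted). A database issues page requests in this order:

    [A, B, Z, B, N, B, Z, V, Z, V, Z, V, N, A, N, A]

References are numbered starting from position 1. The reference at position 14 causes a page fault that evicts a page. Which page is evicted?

pos 1: A → miss, frames {A}
pos 2: B → miss, frames {A,B}
pos 3: Z → miss, frames {A,B,Z}
pos 4: B → hit
pos 5: N → miss, frames {A,Z,B,N}
pos 6: B → hit
pos 7: Z → hit
pos 8: V → miss, evict A, frames {N,B,Z,V}
pos 9: Z → hit
pos 10: V → hit
pos 11: Z → hit
pos 12: V → hit
pos 13: N → hit
pos 14: A → miss, evict B, frames {Z,V,N,A}
At position 14, page B is evicted.

B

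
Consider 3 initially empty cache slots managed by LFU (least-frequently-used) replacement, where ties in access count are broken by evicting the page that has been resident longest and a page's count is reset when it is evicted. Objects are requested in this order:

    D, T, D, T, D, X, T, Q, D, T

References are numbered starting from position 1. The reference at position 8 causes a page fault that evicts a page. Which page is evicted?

pos 1: D -> miss, frames (D)
pos 2: T -> miss, frames (D T)
pos 3: D -> hit
pos 4: T -> hit
pos 5: D -> hit
pos 6: X -> miss, frames (D T X)
pos 7: T -> hit
pos 8: Q -> miss, evict X, frames (D T Q)
At position 8, page X is evicted.

X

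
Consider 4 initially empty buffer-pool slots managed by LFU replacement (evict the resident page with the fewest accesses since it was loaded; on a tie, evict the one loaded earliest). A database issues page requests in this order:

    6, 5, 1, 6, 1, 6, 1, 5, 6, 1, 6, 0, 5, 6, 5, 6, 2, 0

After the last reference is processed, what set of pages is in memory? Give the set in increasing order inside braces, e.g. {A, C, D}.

{0, 1, 5, 6}

6 → miss, frames (6)
5 → miss, frames (6 5)
1 → miss, frames (6 5 1)
6 → hit
1 → hit
6 → hit
1 → hit
5 → hit
6 → hit
1 → hit
6 → hit
0 → miss, frames (6 5 1 0)
5 → hit
6 → hit
5 → hit
6 → hit
2 → miss, evict 0, frames (6 5 1 2)
0 → miss, evict 2, frames (6 5 1 0)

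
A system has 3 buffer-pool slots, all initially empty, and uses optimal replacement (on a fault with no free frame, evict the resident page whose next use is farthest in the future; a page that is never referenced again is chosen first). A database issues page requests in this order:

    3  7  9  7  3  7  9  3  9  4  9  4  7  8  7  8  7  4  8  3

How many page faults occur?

6

3 -> miss, frames [3]
7 -> miss, frames [3, 7]
9 -> miss, frames [3, 7, 9]
7 -> hit
3 -> hit
7 -> hit
9 -> hit
3 -> hit
9 -> hit
4 -> miss, evict 3, frames [7, 9, 4]
9 -> hit
4 -> hit
7 -> hit
8 -> miss, evict 9, frames [7, 4, 8]
7 -> hit
8 -> hit
7 -> hit
4 -> hit
8 -> hit
3 -> miss, evict 8, frames [7, 4, 3]
Page faults: 6.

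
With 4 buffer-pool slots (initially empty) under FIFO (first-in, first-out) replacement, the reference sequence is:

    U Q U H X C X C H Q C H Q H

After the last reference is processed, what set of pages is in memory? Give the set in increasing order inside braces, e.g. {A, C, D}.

U → miss, frames [U]
Q → miss, frames [U, Q]
U → hit
H → miss, frames [U, Q, H]
X → miss, frames [U, Q, H, X]
C → miss, evict U, frames [Q, H, X, C]
X → hit
C → hit
H → hit
Q → hit
C → hit
H → hit
Q → hit
H → hit

{C, H, Q, X}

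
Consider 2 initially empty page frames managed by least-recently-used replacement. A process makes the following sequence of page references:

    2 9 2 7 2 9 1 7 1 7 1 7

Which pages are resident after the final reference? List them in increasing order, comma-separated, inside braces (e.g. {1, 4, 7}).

{1, 7}

2 -> fault, frames (2)
9 -> fault, frames (2 9)
2 -> hit
7 -> fault, evict 9, frames (2 7)
2 -> hit
9 -> fault, evict 7, frames (2 9)
1 -> fault, evict 2, frames (9 1)
7 -> fault, evict 9, frames (1 7)
1 -> hit
7 -> hit
1 -> hit
7 -> hit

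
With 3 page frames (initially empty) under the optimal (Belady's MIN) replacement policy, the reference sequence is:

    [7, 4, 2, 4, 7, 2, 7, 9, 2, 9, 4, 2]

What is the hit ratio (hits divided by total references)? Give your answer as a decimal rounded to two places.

0.67

7 -> fault, frames (7)
4 -> fault, frames (7 4)
2 -> fault, frames (7 4 2)
4 -> hit
7 -> hit
2 -> hit
7 -> hit
9 -> fault, evict 7, frames (4 2 9)
2 -> hit
9 -> hit
4 -> hit
2 -> hit
Hits: 8 of 12 references → 8/12 = 0.6667.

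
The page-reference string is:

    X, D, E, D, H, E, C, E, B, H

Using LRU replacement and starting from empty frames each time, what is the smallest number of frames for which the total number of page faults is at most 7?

3

f=1: 10 faults
f=2: 8 faults
f=3: 7 faults
f=4: 6 faults
f=5: 6 faults
f=6: 6 faults
Smallest f with faults ≤ 7 is 3.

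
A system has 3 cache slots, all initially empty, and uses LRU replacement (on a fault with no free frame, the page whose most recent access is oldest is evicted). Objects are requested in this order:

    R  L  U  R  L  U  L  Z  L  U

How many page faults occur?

R: miss, frames [R]
L: miss, frames [R, L]
U: miss, frames [R, L, U]
R: hit
L: hit
U: hit
L: hit
Z: miss, evict R, frames [U, L, Z]
L: hit
U: hit
Page faults: 4.

4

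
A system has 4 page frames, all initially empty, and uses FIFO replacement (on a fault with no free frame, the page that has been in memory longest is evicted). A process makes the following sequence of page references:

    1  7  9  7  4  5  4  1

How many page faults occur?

1: fault, frames {1}
7: fault, frames {1,7}
9: fault, frames {1,7,9}
7: hit
4: fault, frames {1,7,9,4}
5: fault, evict 1, frames {7,9,4,5}
4: hit
1: fault, evict 7, frames {9,4,5,1}
Page faults: 6.

6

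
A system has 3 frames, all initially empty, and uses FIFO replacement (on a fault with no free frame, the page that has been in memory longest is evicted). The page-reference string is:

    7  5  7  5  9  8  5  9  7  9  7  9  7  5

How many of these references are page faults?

6

7: fault, frames {7}
5: fault, frames {7,5}
7: hit
5: hit
9: fault, frames {7,5,9}
8: fault, evict 7, frames {5,9,8}
5: hit
9: hit
7: fault, evict 5, frames {9,8,7}
9: hit
7: hit
9: hit
7: hit
5: fault, evict 9, frames {8,7,5}
Page faults: 6.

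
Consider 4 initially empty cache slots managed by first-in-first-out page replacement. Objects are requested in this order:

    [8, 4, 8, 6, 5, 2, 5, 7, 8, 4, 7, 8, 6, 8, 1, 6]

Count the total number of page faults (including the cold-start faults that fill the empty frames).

10

8 -> miss, frames (8)
4 -> miss, frames (8 4)
8 -> hit
6 -> miss, frames (8 4 6)
5 -> miss, frames (8 4 6 5)
2 -> miss, evict 8, frames (4 6 5 2)
5 -> hit
7 -> miss, evict 4, frames (6 5 2 7)
8 -> miss, evict 6, frames (5 2 7 8)
4 -> miss, evict 5, frames (2 7 8 4)
7 -> hit
8 -> hit
6 -> miss, evict 2, frames (7 8 4 6)
8 -> hit
1 -> miss, evict 7, frames (8 4 6 1)
6 -> hit
Page faults: 10.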